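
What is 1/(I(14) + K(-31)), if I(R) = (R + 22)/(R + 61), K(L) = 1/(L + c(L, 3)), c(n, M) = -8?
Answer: 975/443 ≈ 2.2009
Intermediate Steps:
K(L) = 1/(-8 + L) (K(L) = 1/(L - 8) = 1/(-8 + L))
I(R) = (22 + R)/(61 + R)
1/(I(14) + K(-31)) = 1/((22 + 14)/(61 + 14) + 1/(-8 - 31)) = 1/(36/75 + 1/(-39)) = 1/((1/75)*36 - 1/39) = 1/(12/25 - 1/39) = 1/(443/975) = 975/443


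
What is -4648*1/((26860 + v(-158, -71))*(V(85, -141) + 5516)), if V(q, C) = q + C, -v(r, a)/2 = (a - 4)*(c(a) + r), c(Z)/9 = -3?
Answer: 83/86775 ≈ 0.00095650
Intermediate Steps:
c(Z) = -27 (c(Z) = 9*(-3) = -27)
v(r, a) = -2*(-27 + r)*(-4 + a) (v(r, a) = -2*(a - 4)*(-27 + r) = -2*(-4 + a)*(-27 + r) = -2*(-27 + r)*(-4 + a))
V(q, C) = C + q
-4648*1/((26860 + v(-158, -71))*(V(85, -141) + 5516)) = -4648*1/((26860 + (-216 + 8*(-158) + 54*(-71) - 2*(-71)*(-158)))*((-141 + 85) + 5516)) = -4648*1/((-56 + 5516)*(26860 + (-216 - 1264 - 3834 - 22436))) = -4648*1/(5460*(26860 - 27750)) = -4648/((-890*5460)) = -4648/(-4859400) = -4648*(-1/4859400) = 83/86775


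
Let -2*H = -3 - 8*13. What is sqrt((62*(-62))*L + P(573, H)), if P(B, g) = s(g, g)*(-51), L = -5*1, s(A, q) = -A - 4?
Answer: sqrt(88610)/2 ≈ 148.84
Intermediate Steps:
s(A, q) = -4 - A
L = -5
H = 107/2 (H = -(-3 - 8*13)/2 = -(-3 - 104)/2 = -1/2*(-107) = 107/2 ≈ 53.500)
P(B, g) = 204 + 51*g (P(B, g) = (-4 - g)*(-51) = 204 + 51*g)
sqrt((62*(-62))*L + P(573, H)) = sqrt((62*(-62))*(-5) + (204 + 51*(107/2))) = sqrt(-3844*(-5) + (204 + 5457/2)) = sqrt(19220 + 5865/2) = sqrt(44305/2) = sqrt(88610)/2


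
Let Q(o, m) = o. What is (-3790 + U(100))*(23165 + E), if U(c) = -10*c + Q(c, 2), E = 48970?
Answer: -338313150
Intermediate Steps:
U(c) = -9*c (U(c) = -10*c + c = -9*c)
(-3790 + U(100))*(23165 + E) = (-3790 - 9*100)*(23165 + 48970) = (-3790 - 900)*72135 = -4690*72135 = -338313150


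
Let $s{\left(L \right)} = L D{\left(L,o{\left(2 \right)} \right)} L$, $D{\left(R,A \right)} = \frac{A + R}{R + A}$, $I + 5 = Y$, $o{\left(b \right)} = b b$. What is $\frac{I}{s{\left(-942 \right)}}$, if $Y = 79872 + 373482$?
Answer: $\frac{453349}{887364} \approx 0.51089$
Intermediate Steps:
$o{\left(b \right)} = b^{2}$
$Y = 453354$
$I = 453349$ ($I = -5 + 453354 = 453349$)
$D{\left(R,A \right)} = 1$ ($D{\left(R,A \right)} = \frac{A + R}{A + R} = 1$)
$s{\left(L \right)} = L^{2}$ ($s{\left(L \right)} = L 1 L = L L = L^{2}$)
$\frac{I}{s{\left(-942 \right)}} = \frac{453349}{\left(-942\right)^{2}} = \frac{453349}{887364}$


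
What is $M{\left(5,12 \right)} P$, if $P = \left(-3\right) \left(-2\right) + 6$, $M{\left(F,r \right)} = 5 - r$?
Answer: $-84$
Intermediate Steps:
$P = 12$ ($P = 6 + 6 = 12$)
$M{\left(5,12 \right)} P = \left(5 - 12\right) 12 = \left(-7\right) 12 = -84$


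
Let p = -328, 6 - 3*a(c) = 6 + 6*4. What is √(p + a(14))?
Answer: 4*I*√21 ≈ 18.33*I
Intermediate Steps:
a(c) = -8 (a(c) = 2 - (6 + 6*4)/3 = 2 - (6 + 24)/3 = 2 - ⅓*30 = 2 - 10 = -8)
√(p + a(14)) = √(-328 - 8) = √(-336) = 4*I*√21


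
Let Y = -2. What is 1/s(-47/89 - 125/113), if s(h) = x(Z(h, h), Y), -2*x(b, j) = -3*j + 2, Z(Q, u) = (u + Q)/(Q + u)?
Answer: -¼ ≈ -0.25000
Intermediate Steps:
Z(Q, u) = 1 (Z(Q, u) = (Q + u)/(Q + u) = 1)
x(b, j) = -1 + 3*j/2 (x(b, j) = -(-3*j + 2)/2 = -(2 - 3*j)/2 = -1 + 3*j/2)
s(h) = -4 (s(h) = -1 + (3/2)*(-2) = -1 - 3 = -4)
1/s(-47/89 - 125/113) = 1/(-4) = -¼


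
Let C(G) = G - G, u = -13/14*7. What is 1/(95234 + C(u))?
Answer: 1/95234 ≈ 1.0500e-5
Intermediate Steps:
u = -13/2 (u = -13*1/14*7 = -13/14*7 = -13/2 ≈ -6.5000)
C(G) = 0
1/(95234 + C(u)) = 1/(95234 + 0) = 1/95234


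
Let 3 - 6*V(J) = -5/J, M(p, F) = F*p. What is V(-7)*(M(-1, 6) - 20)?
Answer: -208/21 ≈ -9.9048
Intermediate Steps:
V(J) = ½ + 5/(6*J) (V(J) = ½ - (-5)/(6*J) = ½ + 5/(6*J))
V(-7)*(M(-1, 6) - 20) = ((⅙)*(5 + 3*(-7))/(-7))*(6*(-1) - 20) = ((⅙)*(-⅐)*(5 - 21))*(-6 - 20) = ((⅙)*(-⅐)*(-16))*(-26) = (8/21)*(-26) = -208/21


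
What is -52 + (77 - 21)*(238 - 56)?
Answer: 10140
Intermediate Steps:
-52 + (77 - 21)*(238 - 56) = -52 + 56*182 = -52 + 10192 = 10140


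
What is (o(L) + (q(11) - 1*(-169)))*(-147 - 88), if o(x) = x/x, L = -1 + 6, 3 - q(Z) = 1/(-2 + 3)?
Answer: -40420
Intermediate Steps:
q(Z) = 2 (q(Z) = 3 - 1/(-2 + 3) = 3 - 1/1 = 3 - 1*1 = 3 - 1 = 2)
L = 5
o(x) = 1
(o(L) + (q(11) - 1*(-169)))*(-147 - 88) = (1 + (2 - 1*(-169)))*(-147 - 88) = (1 + (2 + 169))*(-235) = (1 + 171)*(-235) = 172*(-235) = -40420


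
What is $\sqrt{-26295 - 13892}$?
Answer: $i \sqrt{40187} \approx 200.47 i$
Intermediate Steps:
$\sqrt{-26295 - 13892} = \sqrt{-40187} = i \sqrt{40187}$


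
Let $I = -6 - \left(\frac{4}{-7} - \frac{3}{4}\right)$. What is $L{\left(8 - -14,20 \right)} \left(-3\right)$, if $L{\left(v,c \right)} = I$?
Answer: $\frac{393}{28} \approx 14.036$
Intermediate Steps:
$I = - \frac{131}{28}$ ($I = -6 - \left(4 \left(- \frac{1}{7}\right) - \frac{3}{4}\right) = -6 - \left(- \frac{4}{7} - \frac{3}{4}\right) = -6 - - \frac{37}{28} = -6 + \frac{37}{28} = - \frac{131}{28} \approx -4.6786$)
$L{\left(v,c \right)} = - \frac{131}{28}$
$L{\left(8 - -14,20 \right)} \left(-3\right) = \left(- \frac{131}{28}\right) \left(-3\right) = \frac{393}{28}$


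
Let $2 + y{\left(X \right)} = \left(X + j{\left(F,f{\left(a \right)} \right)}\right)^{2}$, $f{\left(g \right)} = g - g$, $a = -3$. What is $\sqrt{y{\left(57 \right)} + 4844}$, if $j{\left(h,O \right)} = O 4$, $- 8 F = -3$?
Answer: $3 \sqrt{899} \approx 89.95$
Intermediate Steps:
$F = \frac{3}{8}$ ($F = \left(- \frac{1}{8}\right) \left(-3\right) = \frac{3}{8} \approx 0.375$)
$f{\left(g \right)} = 0$
$j{\left(h,O \right)} = 4 O$
$y{\left(X \right)} = -2 + X^{2}$ ($y{\left(X \right)} = -2 + \left(X + 4 \cdot 0\right)^{2} = -2 + \left(X + 0\right)^{2} = -2 + X^{2}$)
$\sqrt{y{\left(57 \right)} + 4844} = \sqrt{\left(-2 + 57^{2}\right) + 4844} = \sqrt{\left(-2 + 3249\right) + 4844} = \sqrt{3247 + 4844} = \sqrt{8091} = 3 \sqrt{899}$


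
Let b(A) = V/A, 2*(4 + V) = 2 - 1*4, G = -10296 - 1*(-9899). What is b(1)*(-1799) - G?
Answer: 9392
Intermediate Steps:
G = -397 (G = -10296 + 9899 = -397)
V = -5 (V = -4 + (2 - 1*4)/2 = -4 + (2 - 4)/2 = -4 + (½)*(-2) = -4 - 1 = -5)
b(A) = -5/A
b(1)*(-1799) - G = -5/1*(-1799) - 1*(-397) = -5*1*(-1799) + 397 = -5*(-1799) + 397 = 8995 + 397 = 9392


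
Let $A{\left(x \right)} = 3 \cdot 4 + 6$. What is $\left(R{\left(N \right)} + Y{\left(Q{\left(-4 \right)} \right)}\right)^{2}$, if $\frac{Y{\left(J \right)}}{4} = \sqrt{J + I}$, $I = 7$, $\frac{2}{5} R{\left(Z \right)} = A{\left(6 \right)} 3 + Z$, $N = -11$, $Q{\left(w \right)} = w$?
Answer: $\frac{46417}{4} + 860 \sqrt{3} \approx 13094.0$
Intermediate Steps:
$A{\left(x \right)} = 18$ ($A{\left(x \right)} = 12 + 6 = 18$)
$R{\left(Z \right)} = 135 + \frac{5 Z}{2}$ ($R{\left(Z \right)} = \frac{5 \left(18 \cdot 3 + Z\right)}{2} = \frac{5 \left(54 + Z\right)}{2} = 135 + \frac{5 Z}{2}$)
$Y{\left(J \right)} = 4 \sqrt{7 + J}$ ($Y{\left(J \right)} = 4 \sqrt{J + 7} = 4 \sqrt{7 + J}$)
$\left(R{\left(N \right)} + Y{\left(Q{\left(-4 \right)} \right)}\right)^{2} = \left(\left(135 + \frac{5}{2} \left(-11\right)\right) + 4 \sqrt{7 - 4}\right)^{2} = \left(\left(135 - \frac{55}{2}\right) + 4 \sqrt{3}\right)^{2} = \left(\frac{215}{2} + 4 \sqrt{3}\right)^{2}$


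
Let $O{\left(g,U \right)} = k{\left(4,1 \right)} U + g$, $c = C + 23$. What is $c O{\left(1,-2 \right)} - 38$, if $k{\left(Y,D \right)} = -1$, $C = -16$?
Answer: $-17$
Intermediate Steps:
$c = 7$ ($c = -16 + 23 = 7$)
$O{\left(g,U \right)} = g - U$ ($O{\left(g,U \right)} = - U + g = g - U$)
$c O{\left(1,-2 \right)} - 38 = 7 \left(1 - -2\right) - 38 = 7 \left(1 + 2\right) - 38 = 7 \cdot 3 - 38 = 21 - 38 = -17$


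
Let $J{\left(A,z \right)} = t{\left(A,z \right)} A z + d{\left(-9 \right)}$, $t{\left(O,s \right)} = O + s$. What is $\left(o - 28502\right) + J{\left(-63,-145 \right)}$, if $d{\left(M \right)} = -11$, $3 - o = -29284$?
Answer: $-1899306$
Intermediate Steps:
$o = 29287$ ($o = 3 - -29284 = 3 + 29284 = 29287$)
$J{\left(A,z \right)} = -11 + A z \left(A + z\right)$ ($J{\left(A,z \right)} = \left(A + z\right) A z - 11 = A \left(A + z\right) z - 11 = A z \left(A + z\right) - 11 = -11 + A z \left(A + z\right)$)
$\left(o - 28502\right) + J{\left(-63,-145 \right)} = \left(29287 - 28502\right) - \left(11 - 9135 \left(-63 - 145\right)\right) = 785 - \left(11 - -1900080\right) = 785 - 1900091 = -1899306$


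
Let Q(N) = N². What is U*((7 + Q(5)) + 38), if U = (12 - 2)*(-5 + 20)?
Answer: 10500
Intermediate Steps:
U = 150 (U = 10*15 = 150)
U*((7 + Q(5)) + 38) = 150*((7 + 5²) + 38) = 150*((7 + 25) + 38) = 150*(32 + 38) = 150*70 = 10500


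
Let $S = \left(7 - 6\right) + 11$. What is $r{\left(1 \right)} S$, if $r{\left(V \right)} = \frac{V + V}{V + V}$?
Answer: $12$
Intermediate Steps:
$S = 12$ ($S = 1 + 11 = 12$)
$r{\left(V \right)} = 1$ ($r{\left(V \right)} = \frac{2 V}{2 V} = 2 V \frac{1}{2 V} = 1$)
$r{\left(1 \right)} S = 1 \cdot 12 = 12$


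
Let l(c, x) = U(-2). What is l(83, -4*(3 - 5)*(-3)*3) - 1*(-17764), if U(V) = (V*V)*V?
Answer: 17756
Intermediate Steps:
U(V) = V**3 (U(V) = V**2*V = V**3)
l(c, x) = -8 (l(c, x) = (-2)**3 = -8)
l(83, -4*(3 - 5)*(-3)*3) - 1*(-17764) = -8 - 1*(-17764) = -8 + 17764 = 17756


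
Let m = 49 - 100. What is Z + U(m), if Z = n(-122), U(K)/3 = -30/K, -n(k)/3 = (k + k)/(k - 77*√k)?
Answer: 56362/34289 + 154*I*√122/2017 ≈ 1.6437 + 0.84332*I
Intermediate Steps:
m = -51
n(k) = -6*k/(k - 77*√k) (n(k) = -3*(k + k)/(k - 77*√k) = -3*2*k/(k - 77*√k) = -6*k/(k - 77*√k))
U(K) = -90/K (U(K) = 3*(-30/K) = -90/K)
Z = -732/(122 + 77*I*√122) (Z = 6*(-122)/(-1*(-122) + 77*√(-122)) = 6*(-122)/(122 + 77*(I*√122)) = 6*(-122)/(122 + 77*I*√122) = -732/(122 + 77*I*√122) ≈ -0.12097 + 0.84332*I)
Z + U(m) = (-244/2017 + 154*I*√122/2017) - 90/(-51) = (-244/2017 + 154*I*√122/2017) - 90*(-1/51) = (-244/2017 + 154*I*√122/2017) + 30/17 = 56362/34289 + 154*I*√122/2017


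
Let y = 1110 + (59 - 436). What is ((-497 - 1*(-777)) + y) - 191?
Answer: 822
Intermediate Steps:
y = 733 (y = 1110 - 377 = 733)
((-497 - 1*(-777)) + y) - 191 = ((-497 - 1*(-777)) + 733) - 191 = ((-497 + 777) + 733) - 191 = (280 + 733) - 191 = 1013 - 191 = 822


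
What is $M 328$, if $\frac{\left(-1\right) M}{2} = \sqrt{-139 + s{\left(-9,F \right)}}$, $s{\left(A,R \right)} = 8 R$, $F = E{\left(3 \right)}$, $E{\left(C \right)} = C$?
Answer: $- 656 i \sqrt{115} \approx - 7034.8 i$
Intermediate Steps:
$F = 3$
$M = - 2 i \sqrt{115}$ ($M = - 2 \sqrt{-139 + 8 \cdot 3} = - 2 \sqrt{-139 + 24} = - 2 \sqrt{-115} = - 2 i \sqrt{115} \approx - 21.448 i$)
$M 328 = - 2 i \sqrt{115} \cdot 328 = - 656 i \sqrt{115}$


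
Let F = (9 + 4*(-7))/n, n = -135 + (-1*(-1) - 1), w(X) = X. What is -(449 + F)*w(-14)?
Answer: 848876/135 ≈ 6288.0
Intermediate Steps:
n = -135 (n = -135 + (1 - 1) = -135 + 0 = -135)
F = 19/135 (F = (9 + 4*(-7))/(-135) = (9 - 28)*(-1/135) = -19*(-1/135) = 19/135 ≈ 0.14074)
-(449 + F)*w(-14) = -(449 + 19/135)*(-14) = -60634*(-14)/135 = -1*(-848876/135) = 848876/135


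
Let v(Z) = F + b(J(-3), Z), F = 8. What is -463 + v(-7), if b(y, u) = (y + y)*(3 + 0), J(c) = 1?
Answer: -449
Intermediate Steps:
b(y, u) = 6*y (b(y, u) = (2*y)*3 = 6*y)
v(Z) = 14 (v(Z) = 8 + 6*1 = 8 + 6 = 14)
-463 + v(-7) = -463 + 14 = -449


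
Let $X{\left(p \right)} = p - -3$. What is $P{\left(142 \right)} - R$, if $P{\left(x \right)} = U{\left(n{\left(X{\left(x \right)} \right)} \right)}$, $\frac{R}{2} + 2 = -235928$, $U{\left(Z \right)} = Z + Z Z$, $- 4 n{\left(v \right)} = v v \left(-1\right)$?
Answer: $\frac{449684485}{16} \approx 2.8105 \cdot 10^{7}$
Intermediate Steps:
$X{\left(p \right)} = 3 + p$ ($X{\left(p \right)} = p + 3 = 3 + p$)
$n{\left(v \right)} = \frac{v^{2}}{4}$ ($n{\left(v \right)} = - \frac{v v \left(-1\right)}{4} = - \frac{v^{2} \left(-1\right)}{4} = - \frac{\left(-1\right) v^{2}}{4} = \frac{v^{2}}{4}$)
$U{\left(Z \right)} = Z + Z^{2}$
$R = -471860$ ($R = -4 + 2 \left(-235928\right) = -4 - 471856 = -471860$)
$P{\left(x \right)} = \frac{\left(3 + x\right)^{2} \left(1 + \frac{\left(3 + x\right)^{2}}{4}\right)}{4}$ ($P{\left(x \right)} = \frac{\left(3 + x\right)^{2}}{4} \left(1 + \frac{\left(3 + x\right)^{2}}{4}\right) = \frac{\left(3 + x\right)^{2} \left(1 + \frac{\left(3 + x\right)^{2}}{4}\right)}{4}$)
$P{\left(142 \right)} - R = \frac{\left(3 + 142\right)^{2} \left(4 + \left(3 + 142\right)^{2}\right)}{16} - -471860 = \frac{145^{2} \left(4 + 145^{2}\right)}{16} + 471860 = \frac{1}{16} \cdot 21025 \left(4 + 21025\right) + 471860 = \frac{1}{16} \cdot 21025 \cdot 21029 + 471860 = \frac{442134725}{16} + 471860 = \frac{449684485}{16}$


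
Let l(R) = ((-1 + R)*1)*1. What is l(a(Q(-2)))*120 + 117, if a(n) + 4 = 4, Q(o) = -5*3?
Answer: -3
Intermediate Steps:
Q(o) = -15
a(n) = 0 (a(n) = -4 + 4 = 0)
l(R) = -1 + R (l(R) = (-1 + R)*1 = -1 + R)
l(a(Q(-2)))*120 + 117 = (-1 + 0)*120 + 117 = -1*120 + 117 = -120 + 117 = -3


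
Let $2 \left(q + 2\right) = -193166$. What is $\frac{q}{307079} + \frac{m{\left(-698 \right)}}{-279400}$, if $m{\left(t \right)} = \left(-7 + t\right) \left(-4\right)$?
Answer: $- \frac{1392590589}{4289893630} \approx -0.32462$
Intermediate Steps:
$m{\left(t \right)} = 28 - 4 t$
$q = -96585$ ($q = -2 + \frac{1}{2} \left(-193166\right) = -2 - 96583 = -96585$)
$\frac{q}{307079} + \frac{m{\left(-698 \right)}}{-279400} = - \frac{96585}{307079} + \frac{28 - -2792}{-279400} = \left(-96585\right) \frac{1}{307079} + \left(28 + 2792\right) \left(- \frac{1}{279400}\right) = - \frac{96585}{307079} + 2820 \left(- \frac{1}{279400}\right) = - \frac{96585}{307079} - \frac{141}{13970} = - \frac{1392590589}{4289893630}$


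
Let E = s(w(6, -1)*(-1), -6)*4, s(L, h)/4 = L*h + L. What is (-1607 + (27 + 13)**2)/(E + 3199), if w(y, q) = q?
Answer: -7/3119 ≈ -0.0022443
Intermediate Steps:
s(L, h) = 4*L + 4*L*h (s(L, h) = 4*(L*h + L) = 4*(L + L*h) = 4*L + 4*L*h)
E = -80 (E = (4*(-1*(-1))*(1 - 6))*4 = (4*1*(-5))*4 = -20*4 = -80)
(-1607 + (27 + 13)**2)/(E + 3199) = (-1607 + (27 + 13)**2)/(-80 + 3199) = (-1607 + 40**2)/3119 = (-1607 + 1600)*(1/3119) = -7*1/3119 = -7/3119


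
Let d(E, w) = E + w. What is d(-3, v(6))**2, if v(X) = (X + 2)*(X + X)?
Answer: 8649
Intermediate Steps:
v(X) = 2*X*(2 + X) (v(X) = (2 + X)*(2*X) = 2*X*(2 + X))
d(-3, v(6))**2 = (-3 + 2*6*(2 + 6))**2 = (-3 + 2*6*8)**2 = (-3 + 96)**2 = 93**2 = 8649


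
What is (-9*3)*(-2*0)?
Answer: 0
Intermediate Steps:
(-9*3)*(-2*0) = -27*0 = 0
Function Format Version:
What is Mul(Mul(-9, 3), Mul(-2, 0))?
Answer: 0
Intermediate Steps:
Mul(Mul(-9, 3), Mul(-2, 0)) = Mul(-27, 0) = 0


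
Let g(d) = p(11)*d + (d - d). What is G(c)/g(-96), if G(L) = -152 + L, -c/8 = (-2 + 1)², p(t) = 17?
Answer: 5/51 ≈ 0.098039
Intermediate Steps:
c = -8 (c = -8*(-2 + 1)² = -8*(-1)² = -8*1 = -8)
g(d) = 17*d (g(d) = 17*d + (d - d) = 17*d + 0 = 17*d)
G(c)/g(-96) = (-152 - 8)/((17*(-96))) = -160/(-1632) = -160*(-1/1632) = 5/51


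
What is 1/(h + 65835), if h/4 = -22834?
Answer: -1/25501 ≈ -3.9214e-5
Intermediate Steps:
h = -91336 (h = 4*(-22834) = -91336)
1/(h + 65835) = 1/(-91336 + 65835) = 1/(-25501) = -1/25501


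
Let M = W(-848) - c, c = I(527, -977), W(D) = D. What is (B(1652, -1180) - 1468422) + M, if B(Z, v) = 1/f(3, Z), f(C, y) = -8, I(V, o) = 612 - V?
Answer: -11754841/8 ≈ -1.4694e+6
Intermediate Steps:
c = 85 (c = 612 - 1*527 = 612 - 527 = 85)
B(Z, v) = -⅛ (B(Z, v) = 1/(-8) = -⅛)
M = -933 (M = -848 - 1*85 = -848 - 85 = -933)
(B(1652, -1180) - 1468422) + M = (-⅛ - 1468422) - 933 = -11747377/8 - 933 = -11754841/8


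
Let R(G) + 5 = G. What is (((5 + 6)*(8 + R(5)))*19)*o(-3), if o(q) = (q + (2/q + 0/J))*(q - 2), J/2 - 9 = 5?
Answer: 91960/3 ≈ 30653.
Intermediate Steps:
J = 28 (J = 18 + 2*5 = 18 + 10 = 28)
R(G) = -5 + G
o(q) = (-2 + q)*(q + 2/q) (o(q) = (q + (2/q + 0/28))*(q - 2) = (q + (2/q + 0*(1/28)))*(-2 + q) = (q + (2/q + 0))*(-2 + q) = (q + 2/q)*(-2 + q) = (-2 + q)*(q + 2/q))
(((5 + 6)*(8 + R(5)))*19)*o(-3) = (((5 + 6)*(8 + (-5 + 5)))*19)*(2 + (-3)**2 - 4/(-3) - 2*(-3)) = ((11*(8 + 0))*19)*(2 + 9 - 4*(-1/3) + 6) = ((11*8)*19)*(2 + 9 + 4/3 + 6) = (88*19)*(55/3) = 1672*(55/3) = 91960/3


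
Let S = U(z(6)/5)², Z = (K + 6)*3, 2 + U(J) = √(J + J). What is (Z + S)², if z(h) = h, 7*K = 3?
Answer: 855241/1225 - 14384*√15/175 ≈ 379.82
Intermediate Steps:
K = 3/7 (K = (⅐)*3 = 3/7 ≈ 0.42857)
U(J) = -2 + √2*√J (U(J) = -2 + √(J + J) = -2 + √(2*J) = -2 + √2*√J)
Z = 135/7 (Z = (3/7 + 6)*3 = (45/7)*3 = 135/7 ≈ 19.286)
S = (-2 + 2*√15/5)² (S = (-2 + √2*√(6/5))² = (-2 + √2*(√30/5))² = (-2 + 2*√15/5)² ≈ 0.20323)
(Z + S)² = (135/7 + (32/5 - 8*√15/5))² = (899/35 - 8*√15/5)²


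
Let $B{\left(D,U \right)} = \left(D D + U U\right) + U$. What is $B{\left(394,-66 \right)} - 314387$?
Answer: $-154861$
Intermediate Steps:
$B{\left(D,U \right)} = U + D^{2} + U^{2}$ ($B{\left(D,U \right)} = \left(D^{2} + U^{2}\right) + U = U + D^{2} + U^{2}$)
$B{\left(394,-66 \right)} - 314387 = \left(-66 + 394^{2} + \left(-66\right)^{2}\right) - 314387 = \left(-66 + 155236 + 4356\right) - 314387 = 159526 - 314387 = -154861$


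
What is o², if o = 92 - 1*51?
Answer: 1681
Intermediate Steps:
o = 41 (o = 92 - 51 = 41)
o² = 41² = 1681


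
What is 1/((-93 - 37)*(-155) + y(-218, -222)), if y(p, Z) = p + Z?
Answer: 1/19710 ≈ 5.0736e-5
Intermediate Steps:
y(p, Z) = Z + p
1/((-93 - 37)*(-155) + y(-218, -222)) = 1/((-93 - 37)*(-155) + (-222 - 218)) = 1/(-130*(-155) - 440) = 1/(20150 - 440) = 1/19710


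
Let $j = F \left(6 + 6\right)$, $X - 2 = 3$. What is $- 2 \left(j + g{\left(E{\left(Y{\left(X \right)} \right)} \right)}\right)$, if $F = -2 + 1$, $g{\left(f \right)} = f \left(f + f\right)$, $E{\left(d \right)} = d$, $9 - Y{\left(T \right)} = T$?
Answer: $-40$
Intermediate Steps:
$X = 5$ ($X = 2 + 3 = 5$)
$Y{\left(T \right)} = 9 - T$
$g{\left(f \right)} = 2 f^{2}$ ($g{\left(f \right)} = f 2 f = 2 f^{2}$)
$F = -1$
$j = -12$ ($j = - (6 + 6) = \left(-1\right) 12 = -12$)
$- 2 \left(j + g{\left(E{\left(Y{\left(X \right)} \right)} \right)}\right) = - 2 \left(-12 + 2 \left(9 - 5\right)^{2}\right) = - 2 \left(-12 + 2 \cdot 4^{2}\right) = - 2 \left(-12 + 2 \cdot 16\right) = - 2 \left(-12 + 32\right) = \left(-2\right) 20 = -40$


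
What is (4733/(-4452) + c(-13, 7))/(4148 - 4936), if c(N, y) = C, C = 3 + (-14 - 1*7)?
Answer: 84869/3508176 ≈ 0.024192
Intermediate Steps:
C = -18 (C = 3 + (-14 - 7) = 3 - 21 = -18)
c(N, y) = -18
(4733/(-4452) + c(-13, 7))/(4148 - 4936) = (4733/(-4452) - 18)/(4148 - 4936) = (4733*(-1/4452) - 18)/(-788) = (-4733/4452 - 18)*(-1/788) = -84869/4452*(-1/788) = 84869/3508176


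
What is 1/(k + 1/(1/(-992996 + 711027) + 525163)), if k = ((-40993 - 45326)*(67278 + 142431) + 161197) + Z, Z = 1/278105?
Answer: -41181701060012330/745459208824311340027304729 ≈ -5.5243e-11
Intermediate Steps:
Z = 1/278105 ≈ 3.5958e-6
k = -5034176052319269/278105 (k = ((-40993 - 45326)*(67278 + 142431) + 161197) + 1/278105 = (-86319*209709 + 161197) + 1/278105 = (-18101871171 + 161197) + 1/278105 = -18101709974 + 1/278105 = -5034176052319269/278105 ≈ -1.8102e+10)
1/(k + 1/(1/(-992996 + 711027) + 525163)) = 1/(-5034176052319269/278105 + 1/(1/(-992996 + 711027) + 525163)) = 1/(-5034176052319269/278105 + 1/(1/(-281969) + 525163)) = 1/(-5034176052319269/278105 + 1/(-1/281969 + 525163)) = 1/(-5034176052319269/278105 + 1/(148079685946/281969)) = 1/(-5034176052319269/278105 + 281969/148079685946) = 1/(-745459208824311340027304729/41181701060012330) = -41181701060012330/745459208824311340027304729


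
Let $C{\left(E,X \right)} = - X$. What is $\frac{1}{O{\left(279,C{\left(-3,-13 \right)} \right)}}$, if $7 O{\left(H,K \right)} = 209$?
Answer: $\frac{7}{209} \approx 0.033493$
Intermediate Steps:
$O{\left(H,K \right)} = \frac{209}{7}$ ($O{\left(H,K \right)} = \frac{1}{7} \cdot 209 = \frac{209}{7}$)
$\frac{1}{O{\left(279,C{\left(-3,-13 \right)} \right)}} = \frac{1}{\frac{209}{7}} = \frac{7}{209}$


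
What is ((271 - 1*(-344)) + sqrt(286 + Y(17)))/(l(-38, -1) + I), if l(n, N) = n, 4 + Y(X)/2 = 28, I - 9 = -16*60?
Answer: -615/989 - sqrt(334)/989 ≈ -0.64032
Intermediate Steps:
I = -951 (I = 9 - 16*60 = 9 - 960 = -951)
Y(X) = 48 (Y(X) = -8 + 2*28 = -8 + 56 = 48)
((271 - 1*(-344)) + sqrt(286 + Y(17)))/(l(-38, -1) + I) = ((271 - 1*(-344)) + sqrt(286 + 48))/(-38 - 951) = ((271 + 344) + sqrt(334))/(-989) = (615 + sqrt(334))*(-1/989) = -615/989 - sqrt(334)/989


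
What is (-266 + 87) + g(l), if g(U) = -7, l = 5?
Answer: -186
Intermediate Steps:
(-266 + 87) + g(l) = (-266 + 87) - 7 = -179 - 7 = -186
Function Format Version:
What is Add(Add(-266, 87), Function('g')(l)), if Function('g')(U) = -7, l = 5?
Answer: -186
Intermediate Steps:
Add(Add(-266, 87), Function('g')(l)) = Add(Add(-266, 87), -7) = Add(-179, -7) = -186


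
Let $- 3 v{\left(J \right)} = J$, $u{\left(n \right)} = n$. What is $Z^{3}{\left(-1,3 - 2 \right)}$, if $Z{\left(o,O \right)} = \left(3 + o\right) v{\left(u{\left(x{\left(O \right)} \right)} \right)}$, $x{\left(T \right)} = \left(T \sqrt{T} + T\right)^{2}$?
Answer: $- \frac{512}{27} \approx -18.963$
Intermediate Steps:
$x{\left(T \right)} = \left(T + T^{\frac{3}{2}}\right)^{2}$ ($x{\left(T \right)} = \left(T^{\frac{3}{2}} + T\right)^{2} = \left(T + T^{\frac{3}{2}}\right)^{2}$)
$v{\left(J \right)} = - \frac{J}{3}$
$Z{\left(o,O \right)} = - \frac{\left(O + O^{\frac{3}{2}}\right)^{2} \left(3 + o\right)}{3}$ ($Z{\left(o,O \right)} = \left(3 + o\right) \left(- \frac{\left(O + O^{\frac{3}{2}}\right)^{2}}{3}\right) = - \frac{\left(O + O^{\frac{3}{2}}\right)^{2} \left(3 + o\right)}{3}$)
$Z^{3}{\left(-1,3 - 2 \right)} = \left(\frac{\left(\left(3 - 2\right) + \left(3 - 2\right)^{\frac{3}{2}}\right)^{2} \left(-3 - -1\right)}{3}\right)^{3} = \left(\frac{\left(\left(3 - 2\right) + \left(3 - 2\right)^{\frac{3}{2}}\right)^{2} \left(-3 + 1\right)}{3}\right)^{3} = \left(\frac{1}{3} \left(1 + 1^{\frac{3}{2}}\right)^{2} \left(-2\right)\right)^{3} = \left(\frac{1}{3} \left(1 + 1\right)^{2} \left(-2\right)\right)^{3} = \left(\frac{1}{3} \cdot 2^{2} \left(-2\right)\right)^{3} = \left(\frac{1}{3} \cdot 4 \left(-2\right)\right)^{3} = \left(- \frac{8}{3}\right)^{3} = - \frac{512}{27}$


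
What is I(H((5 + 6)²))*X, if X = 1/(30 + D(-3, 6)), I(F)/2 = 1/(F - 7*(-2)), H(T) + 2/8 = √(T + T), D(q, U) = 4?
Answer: -20/1309 + 16*√2/1309 ≈ 0.0020072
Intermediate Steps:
H(T) = -¼ + √2*√T (H(T) = -¼ + √(T + T) = -¼ + √(2*T) = -¼ + √2*√T)
I(F) = 2/(14 + F) (I(F) = 2/(F - 7*(-2)) = 2/(F + 14) = 2/(14 + F))
X = 1/34 (X = 1/(30 + 4) = 1/34 ≈ 0.029412)
I(H((5 + 6)²))*X = (2/(14 + (-¼ + √2*√((5 + 6)²))))*(1/34) = (2/(14 + (-¼ + √2*√(11²))))*(1/34) = (2/(14 + (-¼ + √2*√121)))*(1/34) = (2/(14 + (-¼ + √2*11)))*(1/34) = (2/(14 + (-¼ + 11*√2)))*(1/34) = (2/(55/4 + 11*√2))*(1/34) = 1/(17*(55/4 + 11*√2))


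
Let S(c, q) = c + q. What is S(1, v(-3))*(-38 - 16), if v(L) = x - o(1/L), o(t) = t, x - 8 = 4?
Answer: -720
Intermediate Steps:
x = 12 (x = 8 + 4 = 12)
v(L) = 12 - 1/L
S(1, v(-3))*(-38 - 16) = (1 + (12 - 1/(-3)))*(-38 - 16) = (1 + (12 - 1*(-1/3)))*(-54) = (1 + (12 + 1/3))*(-54) = (1 + 37/3)*(-54) = (40/3)*(-54) = -720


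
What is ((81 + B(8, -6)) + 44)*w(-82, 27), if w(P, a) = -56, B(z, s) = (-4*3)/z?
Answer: -6916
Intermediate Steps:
B(z, s) = -12/z
((81 + B(8, -6)) + 44)*w(-82, 27) = ((81 - 12/8) + 44)*(-56) = ((81 - 12*⅛) + 44)*(-56) = ((81 - 3/2) + 44)*(-56) = (159/2 + 44)*(-56) = (247/2)*(-56) = -6916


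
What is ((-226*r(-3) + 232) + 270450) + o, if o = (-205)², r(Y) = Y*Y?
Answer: 310673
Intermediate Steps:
r(Y) = Y²
o = 42025
((-226*r(-3) + 232) + 270450) + o = ((-226*(-3)² + 232) + 270450) + 42025 = ((-226*9 + 232) + 270450) + 42025 = ((-2034 + 232) + 270450) + 42025 = (-1802 + 270450) + 42025 = 268648 + 42025 = 310673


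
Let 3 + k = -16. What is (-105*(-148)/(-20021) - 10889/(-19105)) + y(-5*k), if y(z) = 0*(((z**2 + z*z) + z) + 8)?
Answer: -78883031/382501205 ≈ -0.20623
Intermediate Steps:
k = -19 (k = -3 - 16 = -19)
y(z) = 0 (y(z) = 0*(((z**2 + z**2) + z) + 8) = 0*((2*z**2 + z) + 8) = 0*((z + 2*z**2) + 8) = 0*(8 + z + 2*z**2) = 0)
(-105*(-148)/(-20021) - 10889/(-19105)) + y(-5*k) = (-105*(-148)/(-20021) - 10889/(-19105)) + 0 = (15540*(-1/20021) - 10889*(-1/19105)) + 0 = (-15540/20021 + 10889/19105) + 0 = -78883031/382501205 + 0 = -78883031/382501205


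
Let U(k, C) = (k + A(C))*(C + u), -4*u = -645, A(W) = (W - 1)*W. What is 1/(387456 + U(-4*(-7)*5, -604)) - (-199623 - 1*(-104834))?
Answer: 15305033276625/161464234 ≈ 94789.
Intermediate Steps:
A(W) = W*(-1 + W) (A(W) = (-1 + W)*W = W*(-1 + W))
u = 645/4 (u = -¼*(-645) = 645/4 ≈ 161.25)
U(k, C) = (645/4 + C)*(k + C*(-1 + C)) (U(k, C) = (k + C*(-1 + C))*(C + 645/4) = (k + C*(-1 + C))*(645/4 + C) = (645/4 + C)*(k + C*(-1 + C)))
1/(387456 + U(-4*(-7)*5, -604)) - (-199623 - 1*(-104834)) = 1/(387456 + ((-604)³ - 645/4*(-604) + (641/4)*(-604)² + 645*(-4*(-7)*5)/4 - 604*(-4*(-7))*5)) - (-199623 - 1*(-104834)) = 1/(387456 + (-220348864 + 97395 + (641/4)*364816 + 645*(28*5)/4 - 16912*5)) - (-199623 + 104834) = 1/(387456 + (-220348864 + 97395 + 58461764 + (645/4)*140 - 604*140)) - 1*(-94789) = 1/(387456 + (-220348864 + 97395 + 58461764 + 22575 - 84560)) + 94789 = 1/(387456 - 161851690) + 94789 = 1/(-161464234) + 94789 = -1/161464234 + 94789 = 15305033276625/161464234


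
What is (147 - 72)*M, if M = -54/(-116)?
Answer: 2025/58 ≈ 34.914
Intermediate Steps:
M = 27/58 (M = -54*(-1/116) = 27/58 ≈ 0.46552)
(147 - 72)*M = (147 - 72)*(27/58) = 75*(27/58) = 2025/58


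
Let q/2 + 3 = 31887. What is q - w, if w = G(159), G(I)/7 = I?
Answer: 62655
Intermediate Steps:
q = 63768 (q = -6 + 2*31887 = -6 + 63774 = 63768)
G(I) = 7*I
w = 1113 (w = 7*159 = 1113)
q - w = 63768 - 1*1113 = 63768 - 1113 = 62655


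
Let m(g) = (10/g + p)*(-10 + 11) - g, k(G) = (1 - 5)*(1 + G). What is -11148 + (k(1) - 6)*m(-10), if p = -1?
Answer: -11260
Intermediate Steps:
k(G) = -4 - 4*G (k(G) = -4*(1 + G) = -4 - 4*G)
m(g) = -1 - g + 10/g (m(g) = (10/g - 1)*(-10 + 11) - g = (-1 + 10/g)*1 - g = (-1 + 10/g) - g = -1 - g + 10/g)
-11148 + (k(1) - 6)*m(-10) = -11148 + ((-4 - 4*1) - 6)*(-1 - 1*(-10) + 10/(-10)) = -11148 + ((-4 - 4) - 6)*(-1 + 10 + 10*(-⅒)) = -11148 + (-8 - 6)*(-1 + 10 - 1) = -11148 - 14*8 = -11148 - 112 = -11260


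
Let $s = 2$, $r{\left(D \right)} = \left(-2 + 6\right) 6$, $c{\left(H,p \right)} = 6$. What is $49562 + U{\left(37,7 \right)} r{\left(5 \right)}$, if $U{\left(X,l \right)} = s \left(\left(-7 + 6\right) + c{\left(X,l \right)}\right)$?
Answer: $49802$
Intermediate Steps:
$r{\left(D \right)} = 24$ ($r{\left(D \right)} = 4 \cdot 6 = 24$)
$U{\left(X,l \right)} = 10$ ($U{\left(X,l \right)} = 2 \left(\left(-7 + 6\right) + 6\right) = 2 \left(-1 + 6\right) = 2 \cdot 5 = 10$)
$49562 + U{\left(37,7 \right)} r{\left(5 \right)} = 49562 + 10 \cdot 24 = 49562 + 240 = 49802$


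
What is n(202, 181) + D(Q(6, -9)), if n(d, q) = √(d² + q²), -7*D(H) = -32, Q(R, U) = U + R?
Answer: 32/7 + √73565 ≈ 275.80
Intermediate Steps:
Q(R, U) = R + U
D(H) = 32/7 (D(H) = -⅐*(-32) = 32/7)
n(202, 181) + D(Q(6, -9)) = √(202² + 181²) + 32/7 = √(40804 + 32761) + 32/7 = √73565 + 32/7 = 32/7 + √73565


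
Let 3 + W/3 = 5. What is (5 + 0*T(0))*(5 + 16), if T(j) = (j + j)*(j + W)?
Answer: 105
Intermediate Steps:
W = 6 (W = -9 + 3*5 = -9 + 15 = 6)
T(j) = 2*j*(6 + j) (T(j) = (j + j)*(j + 6) = (2*j)*(6 + j) = 2*j*(6 + j))
(5 + 0*T(0))*(5 + 16) = (5 + 0*(2*0*(6 + 0)))*(5 + 16) = (5 + 0*(2*0*6))*21 = (5 + 0*0)*21 = (5 + 0)*21 = 5*21 = 105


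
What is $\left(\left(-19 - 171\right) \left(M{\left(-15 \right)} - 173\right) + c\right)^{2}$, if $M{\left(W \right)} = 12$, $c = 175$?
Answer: $946485225$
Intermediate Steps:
$\left(\left(-19 - 171\right) \left(M{\left(-15 \right)} - 173\right) + c\right)^{2} = \left(\left(-19 - 171\right) \left(12 - 173\right) + 175\right)^{2} = \left(\left(-190\right) \left(-161\right) + 175\right)^{2} = \left(30590 + 175\right)^{2} = 30765^{2} = 946485225$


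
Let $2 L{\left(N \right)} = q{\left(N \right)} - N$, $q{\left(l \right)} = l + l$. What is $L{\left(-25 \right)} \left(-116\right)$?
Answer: $1450$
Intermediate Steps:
$q{\left(l \right)} = 2 l$
$L{\left(N \right)} = \frac{N}{2}$ ($L{\left(N \right)} = \frac{2 N - N}{2} = \frac{N}{2}$)
$L{\left(-25 \right)} \left(-116\right) = \frac{1}{2} \left(-25\right) \left(-116\right) = \left(- \frac{25}{2}\right) \left(-116\right) = 1450$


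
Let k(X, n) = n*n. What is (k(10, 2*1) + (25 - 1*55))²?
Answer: 676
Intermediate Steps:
k(X, n) = n²
(k(10, 2*1) + (25 - 1*55))² = ((2*1)² + (25 - 1*55))² = (2² + (25 - 55))² = (4 - 30)² = (-26)² = 676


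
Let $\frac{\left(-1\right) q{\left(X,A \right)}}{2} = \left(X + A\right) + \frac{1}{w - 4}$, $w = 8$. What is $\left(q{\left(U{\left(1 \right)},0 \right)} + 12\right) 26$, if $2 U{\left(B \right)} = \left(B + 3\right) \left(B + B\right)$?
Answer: $91$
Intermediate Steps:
$U{\left(B \right)} = B \left(3 + B\right)$ ($U{\left(B \right)} = \frac{\left(B + 3\right) \left(B + B\right)}{2} = \frac{\left(3 + B\right) 2 B}{2} = \frac{2 B \left(3 + B\right)}{2} = B \left(3 + B\right)$)
$q{\left(X,A \right)} = - \frac{1}{2} - 2 A - 2 X$ ($q{\left(X,A \right)} = - 2 \left(\left(X + A\right) + \frac{1}{8 - 4}\right) = - 2 \left(\left(A + X\right) + \frac{1}{4}\right) = - 2 \left(\frac{1}{4} + A + X\right) = - \frac{1}{2} - 2 A - 2 X$)
$\left(q{\left(U{\left(1 \right)},0 \right)} + 12\right) 26 = \left(\left(- \frac{1}{2} - 0 - 2 \cdot 1 \left(3 + 1\right)\right) + 12\right) 26 = \left(\left(- \frac{1}{2} + 0 - 2 \cdot 1 \cdot 4\right) + 12\right) 26 = \left(\left(- \frac{1}{2} + 0 - 8\right) + 12\right) 26 = \left(- \frac{17}{2} + 12\right) 26 = \frac{7}{2} \cdot 26 = 91$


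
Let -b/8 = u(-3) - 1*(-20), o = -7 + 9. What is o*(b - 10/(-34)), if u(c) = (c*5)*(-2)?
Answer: -13590/17 ≈ -799.41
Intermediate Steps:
u(c) = -10*c (u(c) = (5*c)*(-2) = -10*c)
o = 2
b = -400 (b = -8*(-10*(-3) - 1*(-20)) = -8*(30 + 20) = -8*50 = -400)
o*(b - 10/(-34)) = 2*(-400 - 10/(-34)) = 2*(-400 - 10*(-1/34)) = 2*(-400 + 5/17) = 2*(-6795/17) = -13590/17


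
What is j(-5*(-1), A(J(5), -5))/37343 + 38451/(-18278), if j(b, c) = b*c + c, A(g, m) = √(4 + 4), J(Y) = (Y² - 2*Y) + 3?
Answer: -38451/18278 + 12*√2/37343 ≈ -2.1032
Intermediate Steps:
J(Y) = 3 + Y² - 2*Y
A(g, m) = 2*√2 (A(g, m) = √8 = 2*√2)
j(b, c) = c + b*c
j(-5*(-1), A(J(5), -5))/37343 + 38451/(-18278) = ((2*√2)*(1 - 5*(-1)))/37343 + 38451/(-18278) = ((2*√2)*(1 + 5))*(1/37343) + 38451*(-1/18278) = ((2*√2)*6)*(1/37343) - 38451/18278 = (12*√2)*(1/37343) - 38451/18278 = 12*√2/37343 - 38451/18278 = -38451/18278 + 12*√2/37343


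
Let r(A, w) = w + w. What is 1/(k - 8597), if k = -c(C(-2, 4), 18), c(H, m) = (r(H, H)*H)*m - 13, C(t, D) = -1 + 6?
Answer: -1/9484 ≈ -0.00010544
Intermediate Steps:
r(A, w) = 2*w
C(t, D) = 5
c(H, m) = -13 + 2*m*H² (c(H, m) = ((2*H)*H)*m - 13 = (2*H²)*m - 13 = 2*m*H² - 13 = -13 + 2*m*H²)
k = -887 (k = -(-13 + 2*18*5²) = -(-13 + 2*18*25) = -(-13 + 900) = -1*887 = -887)
1/(k - 8597) = 1/(-887 - 8597) = 1/(-9484) = -1/9484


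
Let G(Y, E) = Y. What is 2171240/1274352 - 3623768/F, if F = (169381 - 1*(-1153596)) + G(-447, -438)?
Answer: -109151622571/105335546910 ≈ -1.0362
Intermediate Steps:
F = 1322530 (F = (169381 - 1*(-1153596)) - 447 = (169381 + 1153596) - 447 = 1322977 - 447 = 1322530)
2171240/1274352 - 3623768/F = 2171240/1274352 - 3623768/1322530 = 2171240*(1/1274352) - 3623768*1/1322530 = 271405/159294 - 1811884/661265 = -109151622571/105335546910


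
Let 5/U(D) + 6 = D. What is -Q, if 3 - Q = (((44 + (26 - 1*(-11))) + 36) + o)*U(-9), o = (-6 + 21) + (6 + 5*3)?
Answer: -54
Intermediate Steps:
U(D) = 5/(-6 + D)
o = 36 (o = 15 + (6 + 15) = 15 + 21 = 36)
Q = 54 (Q = 3 - (((44 + (26 - 1*(-11))) + 36) + 36)*5/(-6 - 9) = 3 - (((44 + (26 + 11)) + 36) + 36)*5/(-15) = 3 - (((44 + 37) + 36) + 36)*5*(-1/15) = 3 - ((81 + 36) + 36)*(-1)/3 = 3 - (117 + 36)*(-1)/3 = 3 - 153*(-1)/3 = 3 - 1*(-51) = 3 + 51 = 54)
-Q = -1*54 = -54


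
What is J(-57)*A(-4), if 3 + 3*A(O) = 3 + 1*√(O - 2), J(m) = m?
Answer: -19*I*√6 ≈ -46.54*I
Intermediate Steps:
A(O) = √(-2 + O)/3 (A(O) = -1 + (3 + 1*√(O - 2))/3 = -1 + (3 + 1*√(-2 + O))/3 = -1 + (3 + √(-2 + O))/3 = -1 + (1 + √(-2 + O)/3) = √(-2 + O)/3)
J(-57)*A(-4) = -19*√(-2 - 4) = -19*√(-6) = -19*I*√6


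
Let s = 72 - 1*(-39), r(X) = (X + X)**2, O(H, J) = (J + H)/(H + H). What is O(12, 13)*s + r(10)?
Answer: 4125/8 ≈ 515.63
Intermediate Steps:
O(H, J) = (H + J)/(2*H) (O(H, J) = (H + J)/((2*H)) = (H + J)*(1/(2*H)) = (H + J)/(2*H))
r(X) = 4*X**2 (r(X) = (2*X)**2 = 4*X**2)
s = 111 (s = 72 + 39 = 111)
O(12, 13)*s + r(10) = ((1/2)*(12 + 13)/12)*111 + 4*10**2 = ((1/2)*(1/12)*25)*111 + 4*100 = (25/24)*111 + 400 = 925/8 + 400 = 4125/8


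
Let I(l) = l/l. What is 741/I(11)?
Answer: 741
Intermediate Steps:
I(l) = 1
741/I(11) = 741/1 = 741*1 = 741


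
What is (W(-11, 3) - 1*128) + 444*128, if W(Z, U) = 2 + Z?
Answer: 56695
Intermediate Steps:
(W(-11, 3) - 1*128) + 444*128 = ((2 - 11) - 1*128) + 444*128 = (-9 - 128) + 56832 = -137 + 56832 = 56695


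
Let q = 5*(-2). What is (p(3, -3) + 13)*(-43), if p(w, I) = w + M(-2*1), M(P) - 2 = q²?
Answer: -5074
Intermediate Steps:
q = -10
M(P) = 102 (M(P) = 2 + (-10)² = 2 + 100 = 102)
p(w, I) = 102 + w (p(w, I) = w + 102 = 102 + w)
(p(3, -3) + 13)*(-43) = ((102 + 3) + 13)*(-43) = (105 + 13)*(-43) = 118*(-43) = -5074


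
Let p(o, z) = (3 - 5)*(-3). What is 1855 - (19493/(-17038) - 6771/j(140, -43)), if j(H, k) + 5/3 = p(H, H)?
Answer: 757217673/221494 ≈ 3418.7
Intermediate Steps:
p(o, z) = 6 (p(o, z) = -2*(-3) = 6)
j(H, k) = 13/3 (j(H, k) = -5/3 + 6 = 13/3)
1855 - (19493/(-17038) - 6771/j(140, -43)) = 1855 - (19493/(-17038) - 6771/13/3) = 1855 - (19493*(-1/17038) - 6771*3/13) = 1855 - (-19493/17038 - 20313/13) = 1855 - 1*(-346346303/221494) = 1855 + 346346303/221494 = 757217673/221494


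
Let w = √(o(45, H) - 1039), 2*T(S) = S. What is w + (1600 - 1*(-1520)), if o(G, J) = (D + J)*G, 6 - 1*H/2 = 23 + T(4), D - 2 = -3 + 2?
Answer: 3120 + 52*I ≈ 3120.0 + 52.0*I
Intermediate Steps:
T(S) = S/2
D = 1 (D = 2 + (-3 + 2) = 2 - 1 = 1)
H = -38 (H = 12 - 2*(23 + (½)*4) = 12 - 2*(23 + 2) = 12 - 2*25 = 12 - 50 = -38)
o(G, J) = G*(1 + J) (o(G, J) = (1 + J)*G = G*(1 + J))
w = 52*I (w = √(45*(1 - 38) - 1039) = √(45*(-37) - 1039) = √(-1665 - 1039) = √(-2704) = 52*I ≈ 52.0*I)
w + (1600 - 1*(-1520)) = 52*I + (1600 - 1*(-1520)) = 52*I + (1600 + 1520) = 52*I + 3120 = 3120 + 52*I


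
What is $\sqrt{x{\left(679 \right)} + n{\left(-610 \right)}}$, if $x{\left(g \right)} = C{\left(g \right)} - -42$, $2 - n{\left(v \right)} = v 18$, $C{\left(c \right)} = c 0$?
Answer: $4 \sqrt{689} \approx 105.0$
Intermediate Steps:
$C{\left(c \right)} = 0$
$n{\left(v \right)} = 2 - 18 v$ ($n{\left(v \right)} = 2 - v 18 = 2 - 18 v$)
$x{\left(g \right)} = 42$ ($x{\left(g \right)} = 0 - -42 = 0 + 42 = 42$)
$\sqrt{x{\left(679 \right)} + n{\left(-610 \right)}} = \sqrt{42 + \left(2 - -10980\right)} = \sqrt{42 + \left(2 + 10980\right)} = \sqrt{42 + 10982} = \sqrt{11024} = 4 \sqrt{689}$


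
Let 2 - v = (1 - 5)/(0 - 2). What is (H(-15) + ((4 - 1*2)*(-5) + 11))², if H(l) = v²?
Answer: 1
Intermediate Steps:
v = 0 (v = 2 - (1 - 5)/(0 - 2) = 2 - (-4)/(-2) = 2 - (-4)*(-1)/2 = 2 - 1*2 = 2 - 2 = 0)
H(l) = 0 (H(l) = 0² = 0)
(H(-15) + ((4 - 1*2)*(-5) + 11))² = (0 + ((4 - 1*2)*(-5) + 11))² = (0 + ((4 - 2)*(-5) + 11))² = (0 + (2*(-5) + 11))² = (0 + (-10 + 11))² = (0 + 1)² = 1² = 1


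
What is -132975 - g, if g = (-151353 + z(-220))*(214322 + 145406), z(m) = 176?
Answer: 54382466881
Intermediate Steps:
g = -54382599856 (g = (-151353 + 176)*(214322 + 145406) = -151177*359728 = -54382599856)
-132975 - g = -132975 - 1*(-54382599856) = -132975 + 54382599856 = 54382466881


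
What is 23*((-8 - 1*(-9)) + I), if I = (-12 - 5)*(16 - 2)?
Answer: -5451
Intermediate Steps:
I = -238 (I = -17*14 = -238)
23*((-8 - 1*(-9)) + I) = 23*((-8 - 1*(-9)) - 238) = 23*((-8 + 9) - 238) = 23*(1 - 238) = 23*(-237) = -5451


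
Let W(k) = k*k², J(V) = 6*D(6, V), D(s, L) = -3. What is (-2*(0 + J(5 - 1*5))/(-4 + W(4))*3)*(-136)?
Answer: -1224/5 ≈ -244.80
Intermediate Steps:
J(V) = -18 (J(V) = 6*(-3) = -18)
W(k) = k³
(-2*(0 + J(5 - 1*5))/(-4 + W(4))*3)*(-136) = (-2*(0 - 18)/(-4 + 4³)*3)*(-136) = (-(-36)/(-4 + 64)*3)*(-136) = (-(-36)/60*3)*(-136) = (-2*(-3/10)*3)*(-136) = ((⅗)*3)*(-136) = (9/5)*(-136) = -1224/5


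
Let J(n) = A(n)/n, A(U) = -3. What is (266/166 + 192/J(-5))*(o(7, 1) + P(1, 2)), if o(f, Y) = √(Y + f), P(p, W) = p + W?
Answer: 80079/83 + 53386*√2/83 ≈ 1874.4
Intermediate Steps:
J(n) = -3/n
P(p, W) = W + p
(266/166 + 192/J(-5))*(o(7, 1) + P(1, 2)) = (266/166 + 192/((-3/(-5))))*(√(1 + 7) + (2 + 1)) = (266*(1/166) + 192/((-3*(-⅕))))*(√8 + 3) = (133/83 + 192/(⅗))*(2*√2 + 3) = (133/83 + 192*(5/3))*(3 + 2*√2) = (133/83 + 320)*(3 + 2*√2) = 26693*(3 + 2*√2)/83 = 80079/83 + 53386*√2/83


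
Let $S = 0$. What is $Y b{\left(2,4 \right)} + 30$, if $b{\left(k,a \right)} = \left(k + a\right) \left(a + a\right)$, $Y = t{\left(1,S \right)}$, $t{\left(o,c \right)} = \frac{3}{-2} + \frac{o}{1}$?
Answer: $6$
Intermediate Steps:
$t{\left(o,c \right)} = - \frac{3}{2} + o$ ($t{\left(o,c \right)} = 3 \left(- \frac{1}{2}\right) + o 1 = - \frac{3}{2} + o$)
$Y = - \frac{1}{2}$ ($Y = - \frac{3}{2} + 1 = - \frac{1}{2} \approx -0.5$)
$b{\left(k,a \right)} = 2 a \left(a + k\right)$ ($b{\left(k,a \right)} = \left(a + k\right) 2 a = 2 a \left(a + k\right)$)
$Y b{\left(2,4 \right)} + 30 = - \frac{2 \cdot 4 \left(4 + 2\right)}{2} + 30 = - \frac{2 \cdot 4 \cdot 6}{2} + 30 = \left(- \frac{1}{2}\right) 48 + 30 = -24 + 30 = 6$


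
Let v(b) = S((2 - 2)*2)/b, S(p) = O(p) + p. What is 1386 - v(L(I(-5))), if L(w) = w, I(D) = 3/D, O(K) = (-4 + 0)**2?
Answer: 4238/3 ≈ 1412.7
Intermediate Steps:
O(K) = 16 (O(K) = (-4)**2 = 16)
S(p) = 16 + p
v(b) = 16/b (v(b) = (16 + (2 - 2)*2)/b = (16 + 0*2)/b = (16 + 0)/b = 16/b)
1386 - v(L(I(-5))) = 1386 - 16/(3/(-5)) = 1386 - 16/(3*(-1/5)) = 1386 - 16/(-3/5) = 1386 - 16*(-5)/3 = 1386 - 1*(-80/3) = 1386 + 80/3 = 4238/3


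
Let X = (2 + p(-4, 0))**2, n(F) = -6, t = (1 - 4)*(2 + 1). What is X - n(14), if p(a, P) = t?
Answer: 55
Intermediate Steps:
t = -9 (t = -3*3 = -9)
p(a, P) = -9
X = 49 (X = (2 - 9)**2 = (-7)**2 = 49)
X - n(14) = 49 - 1*(-6) = 49 + 6 = 55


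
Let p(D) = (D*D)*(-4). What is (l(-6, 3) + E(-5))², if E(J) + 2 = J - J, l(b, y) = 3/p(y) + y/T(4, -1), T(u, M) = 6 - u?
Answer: 49/144 ≈ 0.34028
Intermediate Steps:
p(D) = -4*D² (p(D) = D²*(-4) = -4*D²)
l(b, y) = y/2 - 3/(4*y²) (l(b, y) = 3/((-4*y²)) + y/(6 - 1*4) = 3*(-1/(4*y²)) + y/(6 - 4) = -3/(4*y²) + y/2 = y/2 - 3/(4*y²))
E(J) = -2 (E(J) = -2 + (J - J) = -2 + 0 = -2)
(l(-6, 3) + E(-5))² = (((½)*3 - ¾/3²) - 2)² = ((3/2 - ¾*⅑) - 2)² = ((3/2 - 1/12) - 2)² = (17/12 - 2)² = (-7/12)² = 49/144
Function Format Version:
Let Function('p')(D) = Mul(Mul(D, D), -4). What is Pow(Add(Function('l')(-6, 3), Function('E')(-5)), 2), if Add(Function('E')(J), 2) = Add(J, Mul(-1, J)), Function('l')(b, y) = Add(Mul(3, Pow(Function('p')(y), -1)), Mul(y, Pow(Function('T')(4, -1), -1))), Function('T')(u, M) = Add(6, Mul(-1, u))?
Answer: Rational(49, 144) ≈ 0.34028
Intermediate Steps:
Function('p')(D) = Mul(-4, Pow(D, 2)) (Function('p')(D) = Mul(Pow(D, 2), -4) = Mul(-4, Pow(D, 2)))
Function('l')(b, y) = Add(Mul(Rational(1, 2), y), Mul(Rational(-3, 4), Pow(y, -2))) (Function('l')(b, y) = Add(Mul(3, Pow(Mul(-4, Pow(y, 2)), -1)), Mul(y, Pow(Add(6, Mul(-1, 4)), -1))) = Add(Mul(3, Mul(Rational(-1, 4), Pow(y, -2))), Mul(y, Pow(Add(6, -4), -1))) = Add(Mul(Rational(-3, 4), Pow(y, -2)), Mul(y, Pow(2, -1))) = Add(Mul(Rational(-3, 4), Pow(y, -2)), Mul(y, Rational(1, 2))) = Add(Mul(Rational(-3, 4), Pow(y, -2)), Mul(Rational(1, 2), y)) = Add(Mul(Rational(1, 2), y), Mul(Rational(-3, 4), Pow(y, -2))))
Function('E')(J) = -2 (Function('E')(J) = Add(-2, Add(J, Mul(-1, J))) = Add(-2, 0) = -2)
Pow(Add(Function('l')(-6, 3), Function('E')(-5)), 2) = Pow(Add(Add(Mul(Rational(1, 2), 3), Mul(Rational(-3, 4), Pow(3, -2))), -2), 2) = Pow(Add(Add(Rational(3, 2), Mul(Rational(-3, 4), Rational(1, 9))), -2), 2) = Pow(Add(Add(Rational(3, 2), Rational(-1, 12)), -2), 2) = Pow(Add(Rational(17, 12), -2), 2) = Pow(Rational(-7, 12), 2) = Rational(49, 144)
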